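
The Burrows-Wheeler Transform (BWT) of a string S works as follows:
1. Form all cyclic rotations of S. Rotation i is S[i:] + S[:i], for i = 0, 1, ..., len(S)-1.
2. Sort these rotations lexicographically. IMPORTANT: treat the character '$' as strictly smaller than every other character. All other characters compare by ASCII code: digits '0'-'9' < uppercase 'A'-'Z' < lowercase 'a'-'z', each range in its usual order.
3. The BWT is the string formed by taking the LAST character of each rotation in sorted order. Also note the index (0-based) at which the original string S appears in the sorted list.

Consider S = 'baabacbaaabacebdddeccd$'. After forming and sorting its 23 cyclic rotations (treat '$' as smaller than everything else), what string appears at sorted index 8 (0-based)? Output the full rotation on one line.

Answer: baaabacebdddeccd$baabac

Derivation:
All 23 rotations (rotation i = S[i:]+S[:i]):
  rot[0] = baabacbaaabacebdddeccd$
  rot[1] = aabacbaaabacebdddeccd$b
  rot[2] = abacbaaabacebdddeccd$ba
  rot[3] = bacbaaabacebdddeccd$baa
  rot[4] = acbaaabacebdddeccd$baab
  rot[5] = cbaaabacebdddeccd$baaba
  rot[6] = baaabacebdddeccd$baabac
  rot[7] = aaabacebdddeccd$baabacb
  rot[8] = aabacebdddeccd$baabacba
  rot[9] = abacebdddeccd$baabacbaa
  rot[10] = bacebdddeccd$baabacbaaa
  rot[11] = acebdddeccd$baabacbaaab
  rot[12] = cebdddeccd$baabacbaaaba
  rot[13] = ebdddeccd$baabacbaaabac
  rot[14] = bdddeccd$baabacbaaabace
  rot[15] = dddeccd$baabacbaaabaceb
  rot[16] = ddeccd$baabacbaaabacebd
  rot[17] = deccd$baabacbaaabacebdd
  rot[18] = eccd$baabacbaaabacebddd
  rot[19] = ccd$baabacbaaabacebddde
  rot[20] = cd$baabacbaaabacebdddec
  rot[21] = d$baabacbaaabacebdddecc
  rot[22] = $baabacbaaabacebdddeccd
Sorted (with $ < everything):
  sorted[0] = $baabacbaaabacebdddeccd
  sorted[1] = aaabacebdddeccd$baabacb
  sorted[2] = aabacbaaabacebdddeccd$b
  sorted[3] = aabacebdddeccd$baabacba
  sorted[4] = abacbaaabacebdddeccd$ba
  sorted[5] = abacebdddeccd$baabacbaa
  sorted[6] = acbaaabacebdddeccd$baab
  sorted[7] = acebdddeccd$baabacbaaab
  sorted[8] = baaabacebdddeccd$baabac
  sorted[9] = baabacbaaabacebdddeccd$
  sorted[10] = bacbaaabacebdddeccd$baa
  sorted[11] = bacebdddeccd$baabacbaaa
  sorted[12] = bdddeccd$baabacbaaabace
  sorted[13] = cbaaabacebdddeccd$baaba
  sorted[14] = ccd$baabacbaaabacebddde
  sorted[15] = cd$baabacbaaabacebdddec
  sorted[16] = cebdddeccd$baabacbaaaba
  sorted[17] = d$baabacbaaabacebdddecc
  sorted[18] = dddeccd$baabacbaaabaceb
  sorted[19] = ddeccd$baabacbaaabacebd
  sorted[20] = deccd$baabacbaaabacebdd
  sorted[21] = ebdddeccd$baabacbaaabac
  sorted[22] = eccd$baabacbaaabacebddd
sorted[8] = baaabacebdddeccd$baabac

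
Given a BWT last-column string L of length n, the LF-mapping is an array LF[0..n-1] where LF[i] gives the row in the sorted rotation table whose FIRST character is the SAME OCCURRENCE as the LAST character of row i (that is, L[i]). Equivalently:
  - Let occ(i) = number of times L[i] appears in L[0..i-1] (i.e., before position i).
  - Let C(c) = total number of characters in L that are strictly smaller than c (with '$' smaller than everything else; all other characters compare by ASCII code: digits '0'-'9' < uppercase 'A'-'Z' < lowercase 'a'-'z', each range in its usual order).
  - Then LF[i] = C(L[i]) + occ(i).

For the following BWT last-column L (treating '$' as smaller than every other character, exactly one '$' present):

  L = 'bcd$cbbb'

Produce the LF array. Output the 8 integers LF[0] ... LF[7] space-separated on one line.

Char counts: '$':1, 'b':4, 'c':2, 'd':1
C (first-col start): C('$')=0, C('b')=1, C('c')=5, C('d')=7
L[0]='b': occ=0, LF[0]=C('b')+0=1+0=1
L[1]='c': occ=0, LF[1]=C('c')+0=5+0=5
L[2]='d': occ=0, LF[2]=C('d')+0=7+0=7
L[3]='$': occ=0, LF[3]=C('$')+0=0+0=0
L[4]='c': occ=1, LF[4]=C('c')+1=5+1=6
L[5]='b': occ=1, LF[5]=C('b')+1=1+1=2
L[6]='b': occ=2, LF[6]=C('b')+2=1+2=3
L[7]='b': occ=3, LF[7]=C('b')+3=1+3=4

Answer: 1 5 7 0 6 2 3 4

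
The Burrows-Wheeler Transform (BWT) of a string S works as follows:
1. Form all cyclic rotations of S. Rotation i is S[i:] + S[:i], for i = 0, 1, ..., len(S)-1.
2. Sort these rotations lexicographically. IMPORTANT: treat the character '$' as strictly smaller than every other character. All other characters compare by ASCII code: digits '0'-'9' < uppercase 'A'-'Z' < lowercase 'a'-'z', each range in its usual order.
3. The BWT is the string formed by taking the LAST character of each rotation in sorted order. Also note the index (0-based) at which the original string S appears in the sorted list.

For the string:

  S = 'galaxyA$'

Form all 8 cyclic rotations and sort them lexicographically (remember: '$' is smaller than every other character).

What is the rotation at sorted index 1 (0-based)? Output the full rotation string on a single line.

Answer: A$galaxy

Derivation:
All 8 rotations (rotation i = S[i:]+S[:i]):
  rot[0] = galaxyA$
  rot[1] = alaxyA$g
  rot[2] = laxyA$ga
  rot[3] = axyA$gal
  rot[4] = xyA$gala
  rot[5] = yA$galax
  rot[6] = A$galaxy
  rot[7] = $galaxyA
Sorted (with $ < everything):
  sorted[0] = $galaxyA
  sorted[1] = A$galaxy
  sorted[2] = alaxyA$g
  sorted[3] = axyA$gal
  sorted[4] = galaxyA$
  sorted[5] = laxyA$ga
  sorted[6] = xyA$gala
  sorted[7] = yA$galax
sorted[1] = A$galaxy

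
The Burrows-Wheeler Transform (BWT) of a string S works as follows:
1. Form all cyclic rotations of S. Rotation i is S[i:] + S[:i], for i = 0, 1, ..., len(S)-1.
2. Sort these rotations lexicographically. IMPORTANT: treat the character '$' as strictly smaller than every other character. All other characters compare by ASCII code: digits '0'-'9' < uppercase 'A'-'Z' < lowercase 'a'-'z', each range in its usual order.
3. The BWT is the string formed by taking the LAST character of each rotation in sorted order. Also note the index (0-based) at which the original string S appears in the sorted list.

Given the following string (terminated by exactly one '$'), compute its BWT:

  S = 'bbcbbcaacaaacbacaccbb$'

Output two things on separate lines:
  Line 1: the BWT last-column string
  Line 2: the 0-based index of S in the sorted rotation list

All 22 rotations (rotation i = S[i:]+S[:i]):
  rot[0] = bbcbbcaacaaacbacaccbb$
  rot[1] = bcbbcaacaaacbacaccbb$b
  rot[2] = cbbcaacaaacbacaccbb$bb
  rot[3] = bbcaacaaacbacaccbb$bbc
  rot[4] = bcaacaaacbacaccbb$bbcb
  rot[5] = caacaaacbacaccbb$bbcbb
  rot[6] = aacaaacbacaccbb$bbcbbc
  rot[7] = acaaacbacaccbb$bbcbbca
  rot[8] = caaacbacaccbb$bbcbbcaa
  rot[9] = aaacbacaccbb$bbcbbcaac
  rot[10] = aacbacaccbb$bbcbbcaaca
  rot[11] = acbacaccbb$bbcbbcaacaa
  rot[12] = cbacaccbb$bbcbbcaacaaa
  rot[13] = bacaccbb$bbcbbcaacaaac
  rot[14] = acaccbb$bbcbbcaacaaacb
  rot[15] = caccbb$bbcbbcaacaaacba
  rot[16] = accbb$bbcbbcaacaaacbac
  rot[17] = ccbb$bbcbbcaacaaacbaca
  rot[18] = cbb$bbcbbcaacaaacbacac
  rot[19] = bb$bbcbbcaacaaacbacacc
  rot[20] = b$bbcbbcaacaaacbacaccb
  rot[21] = $bbcbbcaacaaacbacaccbb
Sorted (with $ < everything):
  sorted[0] = $bbcbbcaacaaacbacaccbb  (last char: 'b')
  sorted[1] = aaacbacaccbb$bbcbbcaac  (last char: 'c')
  sorted[2] = aacaaacbacaccbb$bbcbbc  (last char: 'c')
  sorted[3] = aacbacaccbb$bbcbbcaaca  (last char: 'a')
  sorted[4] = acaaacbacaccbb$bbcbbca  (last char: 'a')
  sorted[5] = acaccbb$bbcbbcaacaaacb  (last char: 'b')
  sorted[6] = acbacaccbb$bbcbbcaacaa  (last char: 'a')
  sorted[7] = accbb$bbcbbcaacaaacbac  (last char: 'c')
  sorted[8] = b$bbcbbcaacaaacbacaccb  (last char: 'b')
  sorted[9] = bacaccbb$bbcbbcaacaaac  (last char: 'c')
  sorted[10] = bb$bbcbbcaacaaacbacacc  (last char: 'c')
  sorted[11] = bbcaacaaacbacaccbb$bbc  (last char: 'c')
  sorted[12] = bbcbbcaacaaacbacaccbb$  (last char: '$')
  sorted[13] = bcaacaaacbacaccbb$bbcb  (last char: 'b')
  sorted[14] = bcbbcaacaaacbacaccbb$b  (last char: 'b')
  sorted[15] = caaacbacaccbb$bbcbbcaa  (last char: 'a')
  sorted[16] = caacaaacbacaccbb$bbcbb  (last char: 'b')
  sorted[17] = caccbb$bbcbbcaacaaacba  (last char: 'a')
  sorted[18] = cbacaccbb$bbcbbcaacaaa  (last char: 'a')
  sorted[19] = cbb$bbcbbcaacaaacbacac  (last char: 'c')
  sorted[20] = cbbcaacaaacbacaccbb$bb  (last char: 'b')
  sorted[21] = ccbb$bbcbbcaacaaacbaca  (last char: 'a')
Last column: bccaabacbccc$bbabaacba
Original string S is at sorted index 12

Answer: bccaabacbccc$bbabaacba
12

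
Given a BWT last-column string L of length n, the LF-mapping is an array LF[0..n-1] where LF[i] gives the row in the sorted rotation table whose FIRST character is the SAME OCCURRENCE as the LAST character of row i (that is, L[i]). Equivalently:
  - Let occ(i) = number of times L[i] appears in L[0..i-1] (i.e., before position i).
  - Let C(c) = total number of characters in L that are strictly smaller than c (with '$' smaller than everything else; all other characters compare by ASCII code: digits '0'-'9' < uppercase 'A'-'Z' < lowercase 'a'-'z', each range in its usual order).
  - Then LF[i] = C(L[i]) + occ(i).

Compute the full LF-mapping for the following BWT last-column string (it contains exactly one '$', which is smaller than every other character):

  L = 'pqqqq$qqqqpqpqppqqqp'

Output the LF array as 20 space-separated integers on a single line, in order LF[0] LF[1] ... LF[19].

Answer: 1 7 8 9 10 0 11 12 13 14 2 15 3 16 4 5 17 18 19 6

Derivation:
Char counts: '$':1, 'p':6, 'q':13
C (first-col start): C('$')=0, C('p')=1, C('q')=7
L[0]='p': occ=0, LF[0]=C('p')+0=1+0=1
L[1]='q': occ=0, LF[1]=C('q')+0=7+0=7
L[2]='q': occ=1, LF[2]=C('q')+1=7+1=8
L[3]='q': occ=2, LF[3]=C('q')+2=7+2=9
L[4]='q': occ=3, LF[4]=C('q')+3=7+3=10
L[5]='$': occ=0, LF[5]=C('$')+0=0+0=0
L[6]='q': occ=4, LF[6]=C('q')+4=7+4=11
L[7]='q': occ=5, LF[7]=C('q')+5=7+5=12
L[8]='q': occ=6, LF[8]=C('q')+6=7+6=13
L[9]='q': occ=7, LF[9]=C('q')+7=7+7=14
L[10]='p': occ=1, LF[10]=C('p')+1=1+1=2
L[11]='q': occ=8, LF[11]=C('q')+8=7+8=15
L[12]='p': occ=2, LF[12]=C('p')+2=1+2=3
L[13]='q': occ=9, LF[13]=C('q')+9=7+9=16
L[14]='p': occ=3, LF[14]=C('p')+3=1+3=4
L[15]='p': occ=4, LF[15]=C('p')+4=1+4=5
L[16]='q': occ=10, LF[16]=C('q')+10=7+10=17
L[17]='q': occ=11, LF[17]=C('q')+11=7+11=18
L[18]='q': occ=12, LF[18]=C('q')+12=7+12=19
L[19]='p': occ=5, LF[19]=C('p')+5=1+5=6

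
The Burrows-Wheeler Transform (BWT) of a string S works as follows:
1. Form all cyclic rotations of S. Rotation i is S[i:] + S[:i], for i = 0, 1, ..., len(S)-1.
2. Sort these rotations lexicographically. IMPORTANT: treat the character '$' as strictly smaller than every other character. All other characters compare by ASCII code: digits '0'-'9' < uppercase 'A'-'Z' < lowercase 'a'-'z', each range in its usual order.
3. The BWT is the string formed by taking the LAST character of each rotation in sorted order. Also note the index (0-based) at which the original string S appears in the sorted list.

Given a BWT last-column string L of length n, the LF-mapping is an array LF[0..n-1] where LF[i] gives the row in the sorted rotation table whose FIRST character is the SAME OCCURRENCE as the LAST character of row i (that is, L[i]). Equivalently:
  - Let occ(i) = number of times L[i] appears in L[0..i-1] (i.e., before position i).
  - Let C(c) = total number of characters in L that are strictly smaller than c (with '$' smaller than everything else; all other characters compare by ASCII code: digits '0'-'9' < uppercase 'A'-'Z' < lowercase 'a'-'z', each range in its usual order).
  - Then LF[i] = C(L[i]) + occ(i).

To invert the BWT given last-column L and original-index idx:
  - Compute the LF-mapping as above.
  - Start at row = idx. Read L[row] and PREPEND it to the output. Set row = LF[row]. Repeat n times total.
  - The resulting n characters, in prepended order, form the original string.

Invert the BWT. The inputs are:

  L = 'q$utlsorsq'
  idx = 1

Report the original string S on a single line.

LF mapping: 3 0 9 8 1 6 2 5 7 4
Walk LF starting at row 1, prepending L[row]:
  step 1: row=1, L[1]='$', prepend. Next row=LF[1]=0
  step 2: row=0, L[0]='q', prepend. Next row=LF[0]=3
  step 3: row=3, L[3]='t', prepend. Next row=LF[3]=8
  step 4: row=8, L[8]='s', prepend. Next row=LF[8]=7
  step 5: row=7, L[7]='r', prepend. Next row=LF[7]=5
  step 6: row=5, L[5]='s', prepend. Next row=LF[5]=6
  step 7: row=6, L[6]='o', prepend. Next row=LF[6]=2
  step 8: row=2, L[2]='u', prepend. Next row=LF[2]=9
  step 9: row=9, L[9]='q', prepend. Next row=LF[9]=4
  step 10: row=4, L[4]='l', prepend. Next row=LF[4]=1
Reversed output: lquosrstq$

Answer: lquosrstq$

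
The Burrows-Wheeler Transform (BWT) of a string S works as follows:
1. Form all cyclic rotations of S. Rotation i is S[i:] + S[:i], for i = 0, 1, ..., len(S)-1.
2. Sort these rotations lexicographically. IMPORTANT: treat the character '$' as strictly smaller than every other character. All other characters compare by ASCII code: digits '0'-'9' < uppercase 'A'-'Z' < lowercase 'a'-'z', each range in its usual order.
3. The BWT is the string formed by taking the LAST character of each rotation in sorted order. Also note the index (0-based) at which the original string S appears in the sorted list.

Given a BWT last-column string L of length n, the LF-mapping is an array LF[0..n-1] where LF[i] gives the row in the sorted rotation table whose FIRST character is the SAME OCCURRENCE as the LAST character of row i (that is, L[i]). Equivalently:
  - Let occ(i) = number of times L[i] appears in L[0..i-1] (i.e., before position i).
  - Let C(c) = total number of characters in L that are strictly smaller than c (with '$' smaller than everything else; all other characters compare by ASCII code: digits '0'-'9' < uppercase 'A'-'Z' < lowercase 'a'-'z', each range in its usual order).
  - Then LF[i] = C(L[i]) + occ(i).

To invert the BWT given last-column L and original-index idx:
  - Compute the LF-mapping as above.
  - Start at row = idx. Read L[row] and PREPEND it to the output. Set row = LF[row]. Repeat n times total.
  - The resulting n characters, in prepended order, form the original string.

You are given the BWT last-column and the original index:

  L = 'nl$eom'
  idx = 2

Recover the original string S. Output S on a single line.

LF mapping: 4 2 0 1 5 3
Walk LF starting at row 2, prepending L[row]:
  step 1: row=2, L[2]='$', prepend. Next row=LF[2]=0
  step 2: row=0, L[0]='n', prepend. Next row=LF[0]=4
  step 3: row=4, L[4]='o', prepend. Next row=LF[4]=5
  step 4: row=5, L[5]='m', prepend. Next row=LF[5]=3
  step 5: row=3, L[3]='e', prepend. Next row=LF[3]=1
  step 6: row=1, L[1]='l', prepend. Next row=LF[1]=2
Reversed output: lemon$

Answer: lemon$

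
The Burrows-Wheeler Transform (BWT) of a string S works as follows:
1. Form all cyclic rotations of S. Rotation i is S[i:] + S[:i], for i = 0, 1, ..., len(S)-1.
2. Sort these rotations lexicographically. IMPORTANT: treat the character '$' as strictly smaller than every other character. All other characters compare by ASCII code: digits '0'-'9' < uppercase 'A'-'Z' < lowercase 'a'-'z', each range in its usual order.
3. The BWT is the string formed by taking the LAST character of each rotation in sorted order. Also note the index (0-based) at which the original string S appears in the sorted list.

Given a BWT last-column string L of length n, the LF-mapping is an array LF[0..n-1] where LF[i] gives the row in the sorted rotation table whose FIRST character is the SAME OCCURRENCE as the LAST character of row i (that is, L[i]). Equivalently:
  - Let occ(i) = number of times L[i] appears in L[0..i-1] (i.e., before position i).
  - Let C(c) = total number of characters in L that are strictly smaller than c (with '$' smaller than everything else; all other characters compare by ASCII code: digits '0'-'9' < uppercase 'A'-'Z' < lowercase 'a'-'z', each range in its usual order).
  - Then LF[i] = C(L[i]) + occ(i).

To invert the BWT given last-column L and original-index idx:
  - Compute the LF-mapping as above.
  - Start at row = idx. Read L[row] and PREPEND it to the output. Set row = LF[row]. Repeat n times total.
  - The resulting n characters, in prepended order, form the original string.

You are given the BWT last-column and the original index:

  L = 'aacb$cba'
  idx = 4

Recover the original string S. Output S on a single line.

Answer: bacbcaa$

Derivation:
LF mapping: 1 2 6 4 0 7 5 3
Walk LF starting at row 4, prepending L[row]:
  step 1: row=4, L[4]='$', prepend. Next row=LF[4]=0
  step 2: row=0, L[0]='a', prepend. Next row=LF[0]=1
  step 3: row=1, L[1]='a', prepend. Next row=LF[1]=2
  step 4: row=2, L[2]='c', prepend. Next row=LF[2]=6
  step 5: row=6, L[6]='b', prepend. Next row=LF[6]=5
  step 6: row=5, L[5]='c', prepend. Next row=LF[5]=7
  step 7: row=7, L[7]='a', prepend. Next row=LF[7]=3
  step 8: row=3, L[3]='b', prepend. Next row=LF[3]=4
Reversed output: bacbcaa$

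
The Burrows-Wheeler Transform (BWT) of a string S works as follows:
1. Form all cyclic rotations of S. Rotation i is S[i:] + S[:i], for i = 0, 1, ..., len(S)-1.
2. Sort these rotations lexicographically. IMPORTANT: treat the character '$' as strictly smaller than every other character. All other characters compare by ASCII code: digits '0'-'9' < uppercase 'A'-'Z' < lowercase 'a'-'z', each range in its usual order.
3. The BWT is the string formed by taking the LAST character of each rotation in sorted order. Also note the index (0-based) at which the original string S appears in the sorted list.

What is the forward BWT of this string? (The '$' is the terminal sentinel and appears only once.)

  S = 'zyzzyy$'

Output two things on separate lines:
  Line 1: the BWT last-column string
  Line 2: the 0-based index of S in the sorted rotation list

Answer: yyzzz$y
5

Derivation:
All 7 rotations (rotation i = S[i:]+S[:i]):
  rot[0] = zyzzyy$
  rot[1] = yzzyy$z
  rot[2] = zzyy$zy
  rot[3] = zyy$zyz
  rot[4] = yy$zyzz
  rot[5] = y$zyzzy
  rot[6] = $zyzzyy
Sorted (with $ < everything):
  sorted[0] = $zyzzyy  (last char: 'y')
  sorted[1] = y$zyzzy  (last char: 'y')
  sorted[2] = yy$zyzz  (last char: 'z')
  sorted[3] = yzzyy$z  (last char: 'z')
  sorted[4] = zyy$zyz  (last char: 'z')
  sorted[5] = zyzzyy$  (last char: '$')
  sorted[6] = zzyy$zy  (last char: 'y')
Last column: yyzzz$y
Original string S is at sorted index 5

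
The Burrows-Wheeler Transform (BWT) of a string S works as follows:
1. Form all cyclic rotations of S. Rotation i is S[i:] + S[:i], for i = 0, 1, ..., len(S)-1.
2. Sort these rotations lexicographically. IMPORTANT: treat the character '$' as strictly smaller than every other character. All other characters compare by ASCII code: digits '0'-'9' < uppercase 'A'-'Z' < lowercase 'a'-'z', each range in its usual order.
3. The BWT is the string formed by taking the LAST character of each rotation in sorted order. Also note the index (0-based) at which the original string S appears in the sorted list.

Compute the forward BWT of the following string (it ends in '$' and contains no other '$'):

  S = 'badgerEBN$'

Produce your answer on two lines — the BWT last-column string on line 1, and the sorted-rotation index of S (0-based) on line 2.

All 10 rotations (rotation i = S[i:]+S[:i]):
  rot[0] = badgerEBN$
  rot[1] = adgerEBN$b
  rot[2] = dgerEBN$ba
  rot[3] = gerEBN$bad
  rot[4] = erEBN$badg
  rot[5] = rEBN$badge
  rot[6] = EBN$badger
  rot[7] = BN$badgerE
  rot[8] = N$badgerEB
  rot[9] = $badgerEBN
Sorted (with $ < everything):
  sorted[0] = $badgerEBN  (last char: 'N')
  sorted[1] = BN$badgerE  (last char: 'E')
  sorted[2] = EBN$badger  (last char: 'r')
  sorted[3] = N$badgerEB  (last char: 'B')
  sorted[4] = adgerEBN$b  (last char: 'b')
  sorted[5] = badgerEBN$  (last char: '$')
  sorted[6] = dgerEBN$ba  (last char: 'a')
  sorted[7] = erEBN$badg  (last char: 'g')
  sorted[8] = gerEBN$bad  (last char: 'd')
  sorted[9] = rEBN$badge  (last char: 'e')
Last column: NErBb$agde
Original string S is at sorted index 5

Answer: NErBb$agde
5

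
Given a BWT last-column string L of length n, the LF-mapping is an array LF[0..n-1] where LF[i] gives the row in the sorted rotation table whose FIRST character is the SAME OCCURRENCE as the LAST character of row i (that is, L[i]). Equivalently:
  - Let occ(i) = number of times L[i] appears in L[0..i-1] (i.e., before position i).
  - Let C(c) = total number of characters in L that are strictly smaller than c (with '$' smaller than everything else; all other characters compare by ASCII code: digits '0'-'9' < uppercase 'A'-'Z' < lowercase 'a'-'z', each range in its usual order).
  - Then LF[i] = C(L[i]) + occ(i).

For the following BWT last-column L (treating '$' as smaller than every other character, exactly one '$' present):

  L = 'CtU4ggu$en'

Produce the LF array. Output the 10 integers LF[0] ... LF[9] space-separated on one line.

Char counts: '$':1, '4':1, 'C':1, 'U':1, 'e':1, 'g':2, 'n':1, 't':1, 'u':1
C (first-col start): C('$')=0, C('4')=1, C('C')=2, C('U')=3, C('e')=4, C('g')=5, C('n')=7, C('t')=8, C('u')=9
L[0]='C': occ=0, LF[0]=C('C')+0=2+0=2
L[1]='t': occ=0, LF[1]=C('t')+0=8+0=8
L[2]='U': occ=0, LF[2]=C('U')+0=3+0=3
L[3]='4': occ=0, LF[3]=C('4')+0=1+0=1
L[4]='g': occ=0, LF[4]=C('g')+0=5+0=5
L[5]='g': occ=1, LF[5]=C('g')+1=5+1=6
L[6]='u': occ=0, LF[6]=C('u')+0=9+0=9
L[7]='$': occ=0, LF[7]=C('$')+0=0+0=0
L[8]='e': occ=0, LF[8]=C('e')+0=4+0=4
L[9]='n': occ=0, LF[9]=C('n')+0=7+0=7

Answer: 2 8 3 1 5 6 9 0 4 7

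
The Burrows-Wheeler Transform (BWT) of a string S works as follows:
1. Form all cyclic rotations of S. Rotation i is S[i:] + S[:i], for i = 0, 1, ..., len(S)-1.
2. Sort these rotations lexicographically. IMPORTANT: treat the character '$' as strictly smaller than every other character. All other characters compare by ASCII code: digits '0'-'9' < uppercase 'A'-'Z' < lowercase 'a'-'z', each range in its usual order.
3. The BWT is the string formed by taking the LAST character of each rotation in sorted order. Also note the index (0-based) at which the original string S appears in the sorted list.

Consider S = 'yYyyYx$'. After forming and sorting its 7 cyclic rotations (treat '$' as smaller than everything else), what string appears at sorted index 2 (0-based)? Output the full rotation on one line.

All 7 rotations (rotation i = S[i:]+S[:i]):
  rot[0] = yYyyYx$
  rot[1] = YyyYx$y
  rot[2] = yyYx$yY
  rot[3] = yYx$yYy
  rot[4] = Yx$yYyy
  rot[5] = x$yYyyY
  rot[6] = $yYyyYx
Sorted (with $ < everything):
  sorted[0] = $yYyyYx
  sorted[1] = Yx$yYyy
  sorted[2] = YyyYx$y
  sorted[3] = x$yYyyY
  sorted[4] = yYx$yYy
  sorted[5] = yYyyYx$
  sorted[6] = yyYx$yY
sorted[2] = YyyYx$y

Answer: YyyYx$y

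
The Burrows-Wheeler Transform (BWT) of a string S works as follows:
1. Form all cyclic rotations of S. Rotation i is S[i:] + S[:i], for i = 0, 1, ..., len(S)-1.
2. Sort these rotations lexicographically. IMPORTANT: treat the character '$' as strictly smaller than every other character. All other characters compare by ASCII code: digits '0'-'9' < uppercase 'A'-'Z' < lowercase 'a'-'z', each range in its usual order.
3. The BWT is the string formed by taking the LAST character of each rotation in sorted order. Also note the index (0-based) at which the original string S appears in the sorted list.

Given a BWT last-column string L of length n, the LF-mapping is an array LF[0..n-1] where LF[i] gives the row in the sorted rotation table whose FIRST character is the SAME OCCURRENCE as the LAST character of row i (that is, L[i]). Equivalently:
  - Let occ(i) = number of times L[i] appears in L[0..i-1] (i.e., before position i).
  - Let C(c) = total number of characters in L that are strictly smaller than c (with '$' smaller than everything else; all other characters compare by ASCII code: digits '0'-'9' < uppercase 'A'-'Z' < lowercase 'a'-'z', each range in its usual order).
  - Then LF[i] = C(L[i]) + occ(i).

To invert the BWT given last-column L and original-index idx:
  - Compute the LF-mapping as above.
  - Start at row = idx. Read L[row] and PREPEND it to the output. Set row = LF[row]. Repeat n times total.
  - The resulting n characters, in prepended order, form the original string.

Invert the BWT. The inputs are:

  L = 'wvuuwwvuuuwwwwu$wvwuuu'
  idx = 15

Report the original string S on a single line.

LF mapping: 13 10 1 2 14 15 11 3 4 5 16 17 18 19 6 0 20 12 21 7 8 9
Walk LF starting at row 15, prepending L[row]:
  step 1: row=15, L[15]='$', prepend. Next row=LF[15]=0
  step 2: row=0, L[0]='w', prepend. Next row=LF[0]=13
  step 3: row=13, L[13]='w', prepend. Next row=LF[13]=19
  step 4: row=19, L[19]='u', prepend. Next row=LF[19]=7
  step 5: row=7, L[7]='u', prepend. Next row=LF[7]=3
  step 6: row=3, L[3]='u', prepend. Next row=LF[3]=2
  step 7: row=2, L[2]='u', prepend. Next row=LF[2]=1
  step 8: row=1, L[1]='v', prepend. Next row=LF[1]=10
  step 9: row=10, L[10]='w', prepend. Next row=LF[10]=16
  step 10: row=16, L[16]='w', prepend. Next row=LF[16]=20
  step 11: row=20, L[20]='u', prepend. Next row=LF[20]=8
  step 12: row=8, L[8]='u', prepend. Next row=LF[8]=4
  step 13: row=4, L[4]='w', prepend. Next row=LF[4]=14
  step 14: row=14, L[14]='u', prepend. Next row=LF[14]=6
  step 15: row=6, L[6]='v', prepend. Next row=LF[6]=11
  step 16: row=11, L[11]='w', prepend. Next row=LF[11]=17
  step 17: row=17, L[17]='v', prepend. Next row=LF[17]=12
  step 18: row=12, L[12]='w', prepend. Next row=LF[12]=18
  step 19: row=18, L[18]='w', prepend. Next row=LF[18]=21
  step 20: row=21, L[21]='u', prepend. Next row=LF[21]=9
  step 21: row=9, L[9]='u', prepend. Next row=LF[9]=5
  step 22: row=5, L[5]='w', prepend. Next row=LF[5]=15
Reversed output: wuuwwvwvuwuuwwvuuuuww$

Answer: wuuwwvwvuwuuwwvuuuuww$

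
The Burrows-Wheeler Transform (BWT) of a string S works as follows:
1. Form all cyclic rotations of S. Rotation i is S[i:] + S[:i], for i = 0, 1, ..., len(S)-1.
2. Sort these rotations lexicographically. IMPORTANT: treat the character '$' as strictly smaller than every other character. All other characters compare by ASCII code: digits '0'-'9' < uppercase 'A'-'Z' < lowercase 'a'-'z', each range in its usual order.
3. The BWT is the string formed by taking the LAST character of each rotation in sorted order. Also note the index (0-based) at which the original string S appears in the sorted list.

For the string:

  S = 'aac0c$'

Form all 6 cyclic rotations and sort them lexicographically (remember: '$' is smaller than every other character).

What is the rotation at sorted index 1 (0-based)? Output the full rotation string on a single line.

Answer: 0c$aac

Derivation:
All 6 rotations (rotation i = S[i:]+S[:i]):
  rot[0] = aac0c$
  rot[1] = ac0c$a
  rot[2] = c0c$aa
  rot[3] = 0c$aac
  rot[4] = c$aac0
  rot[5] = $aac0c
Sorted (with $ < everything):
  sorted[0] = $aac0c
  sorted[1] = 0c$aac
  sorted[2] = aac0c$
  sorted[3] = ac0c$a
  sorted[4] = c$aac0
  sorted[5] = c0c$aa
sorted[1] = 0c$aac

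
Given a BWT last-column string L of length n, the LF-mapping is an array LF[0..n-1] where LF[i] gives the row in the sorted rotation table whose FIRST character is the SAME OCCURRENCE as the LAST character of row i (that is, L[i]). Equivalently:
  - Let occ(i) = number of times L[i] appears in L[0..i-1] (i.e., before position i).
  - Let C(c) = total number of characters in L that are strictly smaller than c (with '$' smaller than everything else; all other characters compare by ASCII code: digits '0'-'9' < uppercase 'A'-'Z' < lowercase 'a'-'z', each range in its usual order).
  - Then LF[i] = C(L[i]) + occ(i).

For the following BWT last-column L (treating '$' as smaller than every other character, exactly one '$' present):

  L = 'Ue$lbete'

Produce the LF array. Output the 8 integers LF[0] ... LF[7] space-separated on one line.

Answer: 1 3 0 6 2 4 7 5

Derivation:
Char counts: '$':1, 'U':1, 'b':1, 'e':3, 'l':1, 't':1
C (first-col start): C('$')=0, C('U')=1, C('b')=2, C('e')=3, C('l')=6, C('t')=7
L[0]='U': occ=0, LF[0]=C('U')+0=1+0=1
L[1]='e': occ=0, LF[1]=C('e')+0=3+0=3
L[2]='$': occ=0, LF[2]=C('$')+0=0+0=0
L[3]='l': occ=0, LF[3]=C('l')+0=6+0=6
L[4]='b': occ=0, LF[4]=C('b')+0=2+0=2
L[5]='e': occ=1, LF[5]=C('e')+1=3+1=4
L[6]='t': occ=0, LF[6]=C('t')+0=7+0=7
L[7]='e': occ=2, LF[7]=C('e')+2=3+2=5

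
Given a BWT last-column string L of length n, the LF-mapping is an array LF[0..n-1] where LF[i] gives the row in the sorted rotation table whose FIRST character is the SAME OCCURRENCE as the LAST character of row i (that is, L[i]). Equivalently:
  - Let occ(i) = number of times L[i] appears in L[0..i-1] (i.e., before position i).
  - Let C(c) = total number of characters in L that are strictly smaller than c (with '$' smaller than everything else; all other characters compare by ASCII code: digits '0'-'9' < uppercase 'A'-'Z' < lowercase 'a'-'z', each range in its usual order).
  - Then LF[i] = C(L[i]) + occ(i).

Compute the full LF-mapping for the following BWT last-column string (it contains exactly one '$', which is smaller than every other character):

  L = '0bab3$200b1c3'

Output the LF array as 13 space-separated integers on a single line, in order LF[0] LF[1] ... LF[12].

Char counts: '$':1, '0':3, '1':1, '2':1, '3':2, 'a':1, 'b':3, 'c':1
C (first-col start): C('$')=0, C('0')=1, C('1')=4, C('2')=5, C('3')=6, C('a')=8, C('b')=9, C('c')=12
L[0]='0': occ=0, LF[0]=C('0')+0=1+0=1
L[1]='b': occ=0, LF[1]=C('b')+0=9+0=9
L[2]='a': occ=0, LF[2]=C('a')+0=8+0=8
L[3]='b': occ=1, LF[3]=C('b')+1=9+1=10
L[4]='3': occ=0, LF[4]=C('3')+0=6+0=6
L[5]='$': occ=0, LF[5]=C('$')+0=0+0=0
L[6]='2': occ=0, LF[6]=C('2')+0=5+0=5
L[7]='0': occ=1, LF[7]=C('0')+1=1+1=2
L[8]='0': occ=2, LF[8]=C('0')+2=1+2=3
L[9]='b': occ=2, LF[9]=C('b')+2=9+2=11
L[10]='1': occ=0, LF[10]=C('1')+0=4+0=4
L[11]='c': occ=0, LF[11]=C('c')+0=12+0=12
L[12]='3': occ=1, LF[12]=C('3')+1=6+1=7

Answer: 1 9 8 10 6 0 5 2 3 11 4 12 7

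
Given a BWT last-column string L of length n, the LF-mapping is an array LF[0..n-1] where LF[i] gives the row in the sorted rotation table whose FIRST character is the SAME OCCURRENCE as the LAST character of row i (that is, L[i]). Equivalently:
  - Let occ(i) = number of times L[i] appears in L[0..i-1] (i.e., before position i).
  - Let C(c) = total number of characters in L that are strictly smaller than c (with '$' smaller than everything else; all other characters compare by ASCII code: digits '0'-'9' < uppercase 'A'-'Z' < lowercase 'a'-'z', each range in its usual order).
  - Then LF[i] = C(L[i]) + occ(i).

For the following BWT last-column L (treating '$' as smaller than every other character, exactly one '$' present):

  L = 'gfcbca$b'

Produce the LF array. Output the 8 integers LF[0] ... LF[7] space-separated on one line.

Answer: 7 6 4 2 5 1 0 3

Derivation:
Char counts: '$':1, 'a':1, 'b':2, 'c':2, 'f':1, 'g':1
C (first-col start): C('$')=0, C('a')=1, C('b')=2, C('c')=4, C('f')=6, C('g')=7
L[0]='g': occ=0, LF[0]=C('g')+0=7+0=7
L[1]='f': occ=0, LF[1]=C('f')+0=6+0=6
L[2]='c': occ=0, LF[2]=C('c')+0=4+0=4
L[3]='b': occ=0, LF[3]=C('b')+0=2+0=2
L[4]='c': occ=1, LF[4]=C('c')+1=4+1=5
L[5]='a': occ=0, LF[5]=C('a')+0=1+0=1
L[6]='$': occ=0, LF[6]=C('$')+0=0+0=0
L[7]='b': occ=1, LF[7]=C('b')+1=2+1=3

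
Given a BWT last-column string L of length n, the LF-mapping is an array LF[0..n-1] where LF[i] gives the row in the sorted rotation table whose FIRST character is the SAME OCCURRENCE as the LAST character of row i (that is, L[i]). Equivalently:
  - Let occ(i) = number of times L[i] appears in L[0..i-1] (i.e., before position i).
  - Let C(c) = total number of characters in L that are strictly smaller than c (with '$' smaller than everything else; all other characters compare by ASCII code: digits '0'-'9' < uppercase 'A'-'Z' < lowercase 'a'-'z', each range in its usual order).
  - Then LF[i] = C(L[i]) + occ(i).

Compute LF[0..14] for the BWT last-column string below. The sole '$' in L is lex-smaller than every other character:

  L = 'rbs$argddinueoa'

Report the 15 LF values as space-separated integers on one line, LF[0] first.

Answer: 11 3 13 0 1 12 7 4 5 8 9 14 6 10 2

Derivation:
Char counts: '$':1, 'a':2, 'b':1, 'd':2, 'e':1, 'g':1, 'i':1, 'n':1, 'o':1, 'r':2, 's':1, 'u':1
C (first-col start): C('$')=0, C('a')=1, C('b')=3, C('d')=4, C('e')=6, C('g')=7, C('i')=8, C('n')=9, C('o')=10, C('r')=11, C('s')=13, C('u')=14
L[0]='r': occ=0, LF[0]=C('r')+0=11+0=11
L[1]='b': occ=0, LF[1]=C('b')+0=3+0=3
L[2]='s': occ=0, LF[2]=C('s')+0=13+0=13
L[3]='$': occ=0, LF[3]=C('$')+0=0+0=0
L[4]='a': occ=0, LF[4]=C('a')+0=1+0=1
L[5]='r': occ=1, LF[5]=C('r')+1=11+1=12
L[6]='g': occ=0, LF[6]=C('g')+0=7+0=7
L[7]='d': occ=0, LF[7]=C('d')+0=4+0=4
L[8]='d': occ=1, LF[8]=C('d')+1=4+1=5
L[9]='i': occ=0, LF[9]=C('i')+0=8+0=8
L[10]='n': occ=0, LF[10]=C('n')+0=9+0=9
L[11]='u': occ=0, LF[11]=C('u')+0=14+0=14
L[12]='e': occ=0, LF[12]=C('e')+0=6+0=6
L[13]='o': occ=0, LF[13]=C('o')+0=10+0=10
L[14]='a': occ=1, LF[14]=C('a')+1=1+1=2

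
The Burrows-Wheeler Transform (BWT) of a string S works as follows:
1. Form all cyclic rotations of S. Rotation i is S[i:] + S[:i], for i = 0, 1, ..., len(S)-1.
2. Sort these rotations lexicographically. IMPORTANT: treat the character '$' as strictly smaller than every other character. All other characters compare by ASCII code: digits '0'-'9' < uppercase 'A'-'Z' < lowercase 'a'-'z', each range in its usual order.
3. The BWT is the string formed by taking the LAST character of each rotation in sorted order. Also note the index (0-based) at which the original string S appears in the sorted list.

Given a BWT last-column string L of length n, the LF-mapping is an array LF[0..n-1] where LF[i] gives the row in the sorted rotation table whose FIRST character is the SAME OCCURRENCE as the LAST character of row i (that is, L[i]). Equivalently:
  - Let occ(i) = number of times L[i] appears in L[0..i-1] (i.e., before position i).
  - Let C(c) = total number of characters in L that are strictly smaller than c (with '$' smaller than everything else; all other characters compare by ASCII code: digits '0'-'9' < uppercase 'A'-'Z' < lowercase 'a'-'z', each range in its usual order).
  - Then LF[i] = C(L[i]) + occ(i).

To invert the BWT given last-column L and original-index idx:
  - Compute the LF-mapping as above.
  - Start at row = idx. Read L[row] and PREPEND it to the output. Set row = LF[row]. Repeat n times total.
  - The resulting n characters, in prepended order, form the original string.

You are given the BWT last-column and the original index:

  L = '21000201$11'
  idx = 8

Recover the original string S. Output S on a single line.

Answer: 1210000112$

Derivation:
LF mapping: 9 5 1 2 3 10 4 6 0 7 8
Walk LF starting at row 8, prepending L[row]:
  step 1: row=8, L[8]='$', prepend. Next row=LF[8]=0
  step 2: row=0, L[0]='2', prepend. Next row=LF[0]=9
  step 3: row=9, L[9]='1', prepend. Next row=LF[9]=7
  step 4: row=7, L[7]='1', prepend. Next row=LF[7]=6
  step 5: row=6, L[6]='0', prepend. Next row=LF[6]=4
  step 6: row=4, L[4]='0', prepend. Next row=LF[4]=3
  step 7: row=3, L[3]='0', prepend. Next row=LF[3]=2
  step 8: row=2, L[2]='0', prepend. Next row=LF[2]=1
  step 9: row=1, L[1]='1', prepend. Next row=LF[1]=5
  step 10: row=5, L[5]='2', prepend. Next row=LF[5]=10
  step 11: row=10, L[10]='1', prepend. Next row=LF[10]=8
Reversed output: 1210000112$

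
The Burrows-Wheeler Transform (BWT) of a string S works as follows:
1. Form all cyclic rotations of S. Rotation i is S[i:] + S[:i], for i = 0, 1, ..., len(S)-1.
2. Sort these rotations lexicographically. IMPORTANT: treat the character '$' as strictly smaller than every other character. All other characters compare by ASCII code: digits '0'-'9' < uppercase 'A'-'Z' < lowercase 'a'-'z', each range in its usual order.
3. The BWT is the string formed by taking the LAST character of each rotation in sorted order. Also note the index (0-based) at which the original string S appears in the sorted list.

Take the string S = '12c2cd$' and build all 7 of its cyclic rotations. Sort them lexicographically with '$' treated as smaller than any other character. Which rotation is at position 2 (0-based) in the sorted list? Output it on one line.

Answer: 2c2cd$1

Derivation:
All 7 rotations (rotation i = S[i:]+S[:i]):
  rot[0] = 12c2cd$
  rot[1] = 2c2cd$1
  rot[2] = c2cd$12
  rot[3] = 2cd$12c
  rot[4] = cd$12c2
  rot[5] = d$12c2c
  rot[6] = $12c2cd
Sorted (with $ < everything):
  sorted[0] = $12c2cd
  sorted[1] = 12c2cd$
  sorted[2] = 2c2cd$1
  sorted[3] = 2cd$12c
  sorted[4] = c2cd$12
  sorted[5] = cd$12c2
  sorted[6] = d$12c2c
sorted[2] = 2c2cd$1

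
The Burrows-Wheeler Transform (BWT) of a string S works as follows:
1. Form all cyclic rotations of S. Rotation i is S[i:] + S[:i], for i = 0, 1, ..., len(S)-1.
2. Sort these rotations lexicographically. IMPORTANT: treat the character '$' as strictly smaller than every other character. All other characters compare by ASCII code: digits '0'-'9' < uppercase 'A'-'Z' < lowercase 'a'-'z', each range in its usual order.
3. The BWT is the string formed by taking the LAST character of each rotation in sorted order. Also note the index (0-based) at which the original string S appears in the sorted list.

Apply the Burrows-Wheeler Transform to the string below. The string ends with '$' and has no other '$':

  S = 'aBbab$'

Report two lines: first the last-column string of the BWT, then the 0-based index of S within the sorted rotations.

All 6 rotations (rotation i = S[i:]+S[:i]):
  rot[0] = aBbab$
  rot[1] = Bbab$a
  rot[2] = bab$aB
  rot[3] = ab$aBb
  rot[4] = b$aBba
  rot[5] = $aBbab
Sorted (with $ < everything):
  sorted[0] = $aBbab  (last char: 'b')
  sorted[1] = Bbab$a  (last char: 'a')
  sorted[2] = aBbab$  (last char: '$')
  sorted[3] = ab$aBb  (last char: 'b')
  sorted[4] = b$aBba  (last char: 'a')
  sorted[5] = bab$aB  (last char: 'B')
Last column: ba$baB
Original string S is at sorted index 2

Answer: ba$baB
2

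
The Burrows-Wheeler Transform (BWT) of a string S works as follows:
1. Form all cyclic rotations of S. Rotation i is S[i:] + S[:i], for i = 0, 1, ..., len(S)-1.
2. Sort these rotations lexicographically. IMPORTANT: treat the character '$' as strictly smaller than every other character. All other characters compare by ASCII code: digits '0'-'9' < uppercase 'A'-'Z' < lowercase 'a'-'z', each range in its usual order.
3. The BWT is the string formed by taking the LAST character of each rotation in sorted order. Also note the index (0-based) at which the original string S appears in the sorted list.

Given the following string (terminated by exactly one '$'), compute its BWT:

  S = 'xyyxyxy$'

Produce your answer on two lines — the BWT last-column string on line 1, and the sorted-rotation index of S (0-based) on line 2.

Answer: yyy$xxyx
3

Derivation:
All 8 rotations (rotation i = S[i:]+S[:i]):
  rot[0] = xyyxyxy$
  rot[1] = yyxyxy$x
  rot[2] = yxyxy$xy
  rot[3] = xyxy$xyy
  rot[4] = yxy$xyyx
  rot[5] = xy$xyyxy
  rot[6] = y$xyyxyx
  rot[7] = $xyyxyxy
Sorted (with $ < everything):
  sorted[0] = $xyyxyxy  (last char: 'y')
  sorted[1] = xy$xyyxy  (last char: 'y')
  sorted[2] = xyxy$xyy  (last char: 'y')
  sorted[3] = xyyxyxy$  (last char: '$')
  sorted[4] = y$xyyxyx  (last char: 'x')
  sorted[5] = yxy$xyyx  (last char: 'x')
  sorted[6] = yxyxy$xy  (last char: 'y')
  sorted[7] = yyxyxy$x  (last char: 'x')
Last column: yyy$xxyx
Original string S is at sorted index 3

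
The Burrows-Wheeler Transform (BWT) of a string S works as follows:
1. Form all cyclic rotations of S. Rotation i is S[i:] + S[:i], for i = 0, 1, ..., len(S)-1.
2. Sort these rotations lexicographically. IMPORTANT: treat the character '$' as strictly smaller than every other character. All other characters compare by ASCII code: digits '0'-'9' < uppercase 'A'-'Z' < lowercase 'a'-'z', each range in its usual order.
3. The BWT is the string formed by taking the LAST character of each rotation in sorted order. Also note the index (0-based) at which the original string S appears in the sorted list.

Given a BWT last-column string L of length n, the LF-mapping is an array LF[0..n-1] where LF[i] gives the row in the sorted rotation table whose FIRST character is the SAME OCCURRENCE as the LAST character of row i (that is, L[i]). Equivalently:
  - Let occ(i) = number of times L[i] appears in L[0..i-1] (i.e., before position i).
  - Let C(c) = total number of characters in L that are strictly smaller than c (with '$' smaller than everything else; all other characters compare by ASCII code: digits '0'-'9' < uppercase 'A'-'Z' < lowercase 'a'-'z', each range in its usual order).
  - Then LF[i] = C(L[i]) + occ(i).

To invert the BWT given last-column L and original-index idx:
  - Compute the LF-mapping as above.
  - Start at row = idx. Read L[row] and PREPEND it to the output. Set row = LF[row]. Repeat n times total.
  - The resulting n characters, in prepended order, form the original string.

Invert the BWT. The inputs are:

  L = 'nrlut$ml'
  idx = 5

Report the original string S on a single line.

Answer: rllumtn$

Derivation:
LF mapping: 4 5 1 7 6 0 3 2
Walk LF starting at row 5, prepending L[row]:
  step 1: row=5, L[5]='$', prepend. Next row=LF[5]=0
  step 2: row=0, L[0]='n', prepend. Next row=LF[0]=4
  step 3: row=4, L[4]='t', prepend. Next row=LF[4]=6
  step 4: row=6, L[6]='m', prepend. Next row=LF[6]=3
  step 5: row=3, L[3]='u', prepend. Next row=LF[3]=7
  step 6: row=7, L[7]='l', prepend. Next row=LF[7]=2
  step 7: row=2, L[2]='l', prepend. Next row=LF[2]=1
  step 8: row=1, L[1]='r', prepend. Next row=LF[1]=5
Reversed output: rllumtn$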